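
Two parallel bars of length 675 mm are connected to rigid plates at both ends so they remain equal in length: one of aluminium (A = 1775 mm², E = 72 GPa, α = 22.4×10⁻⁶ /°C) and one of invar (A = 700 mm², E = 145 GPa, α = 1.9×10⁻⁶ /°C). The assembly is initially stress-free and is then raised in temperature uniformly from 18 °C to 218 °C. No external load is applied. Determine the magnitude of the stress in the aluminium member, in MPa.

Equilibrium of a rigid end plate with no external load gives equal and opposite internal forces ±P in the two members. Since α_{aluminium} > α_{invar}, heating drives the aluminium into compression and the invar into tension.
Equating the net (thermal + elastic) strains gives |α₁ − α₂|·ΔT = P·[1/(A₁E₁) + 1/(A₂E₂)].
|α₁ − α₂|·ΔT = 20.5×10⁻⁶ × 200 = 0.0041.
1/(A₁E₁) + 1/(A₂E₂) = 1/(1775×72×10³) + 1/(700×145×10³) = 1.768×10⁻⁸ N⁻¹.
P = 0.0041 / 1.768×10⁻⁸ = 231900 N = 231.9 kN.
σ_{aluminium} = P/A₁ = 231900/1775 = 130.7 MPa, compressive.

σ ≈ 131 MPa (compressive)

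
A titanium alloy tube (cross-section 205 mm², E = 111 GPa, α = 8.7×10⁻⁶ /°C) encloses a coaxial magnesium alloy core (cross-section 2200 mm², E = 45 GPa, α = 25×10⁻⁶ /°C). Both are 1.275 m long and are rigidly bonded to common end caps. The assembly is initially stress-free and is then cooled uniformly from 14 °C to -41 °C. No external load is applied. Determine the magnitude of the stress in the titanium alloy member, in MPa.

σ ≈ 80.9 MPa (compressive)

Both members must finish at the same length. With the larger α, the magnesium alloy tends to over-contract; the plates restrain it, putting the magnesium alloy in tension and the titanium alloy in compression. With no external load the two internal forces are equal and opposite, magnitude P.
Setting the final lengths equal and cancelling L: (α₁ − α₂)ΔT = P/(A₁E₁) + P/(A₂E₂).
|α₁ − α₂|·ΔT = 16.3×10⁻⁶ × 55 = 0.0008965.
1/(A₁E₁) + 1/(A₂E₂) = 1/(205×111×10³) + 1/(2200×45×10³) = 5.405×10⁻⁸ N⁻¹.
P = 0.0008965 / 5.405×10⁻⁸ = 16590 N = 16.59 kN.
σ_{titanium alloy} = P/A₁ = 16590/205 = 80.91 MPa, compressive.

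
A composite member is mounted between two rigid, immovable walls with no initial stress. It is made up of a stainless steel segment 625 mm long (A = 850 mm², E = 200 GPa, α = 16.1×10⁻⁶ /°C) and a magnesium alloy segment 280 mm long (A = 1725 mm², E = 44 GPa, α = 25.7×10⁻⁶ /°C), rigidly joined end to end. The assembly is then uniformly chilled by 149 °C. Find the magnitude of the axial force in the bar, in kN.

If the supports were absent, the total length change would be Σ αᵢΔT Lᵢ = 16.1×10⁻⁶×149×625 + 25.7×10⁻⁶×149×280 = 2.572 mm.
Since the ends are fixed, an axial force P builds up, equal in every segment, with P · Σ Lᵢ/(AᵢEᵢ) = δ_free.
Σ Lᵢ/(AᵢEᵢ) = 625/(850×200×10³) + 280/(1725×44×10³) = 7.366×10⁻⁶ mm/N.
P = 2.572 / 7.366×10⁻⁶ = 349100 N = 349.1 kN, tensile.

P ≈ 349 kN (tensile)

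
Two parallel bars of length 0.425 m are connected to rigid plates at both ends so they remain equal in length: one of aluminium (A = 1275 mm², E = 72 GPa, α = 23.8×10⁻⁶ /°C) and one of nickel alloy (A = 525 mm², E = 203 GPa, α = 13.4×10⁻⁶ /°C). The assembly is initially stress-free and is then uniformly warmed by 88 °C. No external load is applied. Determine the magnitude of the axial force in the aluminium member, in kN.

P ≈ 45.1 kN (compressive in the aluminium)

Both members must finish at the same length. With the larger α, the aluminium tends to over-expand; the plates restrain it, putting the aluminium in compression and the nickel alloy in tension. With no external load the two internal forces are equal and opposite, magnitude P.
Compatibility of the two members (thermal + elastic change equal): (α₁ − α₂)ΔT = P·[1/(A₁E₁) + 1/(A₂E₂)].
|α₁ − α₂|·ΔT = 10.4×10⁻⁶ × 88 = 0.0009152.
1/(A₁E₁) + 1/(A₂E₂) = 1/(1275×72×10³) + 1/(525×203×10³) = 2.028×10⁻⁸ N⁻¹.
So P = 0.0009152 / 2.028×10⁻⁸ = 45.14 kN.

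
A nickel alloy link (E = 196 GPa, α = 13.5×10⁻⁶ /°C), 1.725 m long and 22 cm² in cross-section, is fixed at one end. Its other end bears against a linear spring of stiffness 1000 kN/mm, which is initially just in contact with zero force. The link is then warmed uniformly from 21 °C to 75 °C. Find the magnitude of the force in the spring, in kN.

If the spring were absent the link would lengthen by αΔT L = 13.5×10⁻⁶ × 54 × 1725 = 1.258 mm.
With a force P in the spring, the elastic change of the link is PL/(AE) and that of the spring is P/k; compatibility requires their sum to equal δ_free.
So P = δ_free / [L/(AE) + 1/k] = 1.258 / [ 1725/(2200×196×10³) + 1/(1000×10³) ].
P = 1.258 / 5×10⁻⁶ = 251500 N.

P ≈ 251 kN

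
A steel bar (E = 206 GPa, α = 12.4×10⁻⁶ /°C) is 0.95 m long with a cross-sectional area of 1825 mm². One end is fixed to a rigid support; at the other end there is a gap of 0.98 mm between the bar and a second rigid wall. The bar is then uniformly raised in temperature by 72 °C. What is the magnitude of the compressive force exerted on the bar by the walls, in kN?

P ≈ 0 kN

Unrestrained expansion: δ_free = αΔT L = 12.4×10⁻⁶ × 72 × 950 = 0.8482 mm.
Since δ_free = 0.848 mm is less than the 0.98 mm gap, the bar never touches the wall. No axial force develops.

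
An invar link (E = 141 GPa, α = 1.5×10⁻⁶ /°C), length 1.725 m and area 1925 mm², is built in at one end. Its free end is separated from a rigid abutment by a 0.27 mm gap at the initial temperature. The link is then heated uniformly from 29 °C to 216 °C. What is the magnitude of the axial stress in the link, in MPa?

Free thermal elongation = αΔT L = 1.5×10⁻⁶ × 187 × 1725 = 0.4839 mm.
The gap closes (δ_free > 0.27 mm) and the wall then resists a further 0.4839 − 0.27 = 0.2139 mm of expansion.
That suppressed elongation corresponds to σ = E·Δ/L = 141×10³ × 0.2139/1725 = 17.48 MPa.

σ ≈ 17.5 MPa (compressive)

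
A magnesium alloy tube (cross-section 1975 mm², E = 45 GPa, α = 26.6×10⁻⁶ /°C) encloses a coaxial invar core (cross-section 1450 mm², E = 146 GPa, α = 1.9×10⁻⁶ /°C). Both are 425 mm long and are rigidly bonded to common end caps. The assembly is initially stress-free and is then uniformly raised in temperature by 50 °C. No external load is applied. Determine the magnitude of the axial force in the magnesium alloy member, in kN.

Equilibrium of a rigid end plate with no external load gives equal and opposite internal forces ±P in the two members. Since α_{magnesium alloy} > α_{invar}, heating drives the magnesium alloy into compression and the invar into tension.
Compatibility of the two members (thermal + elastic change equal): (α₁ − α₂)ΔT = P·[1/(A₁E₁) + 1/(A₂E₂)].
|α₁ − α₂|·ΔT = 24.7×10⁻⁶ × 50 = 0.001235.
1/(A₁E₁) + 1/(A₂E₂) = 1/(1975×45×10³) + 1/(1450×146×10³) = 1.598×10⁻⁸ N⁻¹.
P = 0.001235 / 1.598×10⁻⁸ = 77310 N = 77.31 kN.

P ≈ 77.3 kN (compressive in the magnesium alloy)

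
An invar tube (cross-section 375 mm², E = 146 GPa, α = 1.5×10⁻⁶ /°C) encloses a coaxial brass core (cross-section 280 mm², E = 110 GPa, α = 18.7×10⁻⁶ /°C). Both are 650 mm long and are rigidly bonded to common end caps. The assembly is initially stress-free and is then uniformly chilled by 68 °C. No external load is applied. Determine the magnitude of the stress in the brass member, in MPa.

σ ≈ 82.3 MPa (tensile)

Both members must finish at the same length. With the larger α, the brass tends to over-contract; the plates restrain it, putting the brass in tension and the invar in compression. With no external load the two internal forces are equal and opposite, magnitude P.
Compatibility of the two members (thermal + elastic change equal): (α₁ − α₂)ΔT = P·[1/(A₁E₁) + 1/(A₂E₂)].
|α₁ − α₂|·ΔT = 17.2×10⁻⁶ × 68 = 0.00117.
1/(A₁E₁) + 1/(A₂E₂) = 1/(375×146×10³) + 1/(280×110×10³) = 5.073×10⁻⁸ N⁻¹.
P = 0.00117 / 5.073×10⁻⁸ = 23050 N = 23.05 kN.
σ_{brass} = P/A₂ = 23050/280 = 82.34 MPa, tensile.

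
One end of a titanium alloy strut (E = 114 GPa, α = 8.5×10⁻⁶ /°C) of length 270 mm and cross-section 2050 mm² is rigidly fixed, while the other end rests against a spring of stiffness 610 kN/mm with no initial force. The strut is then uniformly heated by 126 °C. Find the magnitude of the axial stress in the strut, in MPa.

σ ≈ 50.5 MPa (compressive)

The unrestrained thermal change is αΔT L = 8.5×10⁻⁶ × 126 × 270 = 0.2892 mm.
Let P be the compressive force at the spring. The strut shortens elastically by PL/(AE) and the spring compresses by P/k; together these equal δ_free.
P [ L/(AE) + 1/k ] = δ_free → P [ 270/(2050×114×10³) + 1/(610×10³) ] = 0.2892.
P = 0.2892 / 2.795×10⁻⁶ = 103500 N.
σ = P/A = 103500/2050 = 50.47 MPa.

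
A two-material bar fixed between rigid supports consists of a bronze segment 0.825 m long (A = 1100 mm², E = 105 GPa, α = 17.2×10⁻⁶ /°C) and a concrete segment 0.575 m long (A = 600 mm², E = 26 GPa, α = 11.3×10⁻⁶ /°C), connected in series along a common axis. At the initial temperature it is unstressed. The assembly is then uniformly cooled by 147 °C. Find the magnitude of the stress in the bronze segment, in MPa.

σ ≈ 62.8 MPa (tensile)

With the walls removed the bar would change length by δ_free = Σ αᵢΔT Lᵢ = 17.2×10⁻⁶×147×825 + 11.3×10⁻⁶×147×575 = 3.041 mm.
The walls prevent any net length change, so an axial force P (same in every segment) develops. Compatibility: P · Σ Lᵢ/(AᵢEᵢ) = δ_free.
Σ Lᵢ/(AᵢEᵢ) = 825/(1100×105×10³) + 575/(600×26×10³) = 4.4×10⁻⁵ mm/N.
Hence P = δ_free / Σ(L/AE) = 3.041/4.4×10⁻⁵ = 69.11 kN (tensile).
σ_{bronze} = P / A = 69110 / 1100 = 62.83 MPa.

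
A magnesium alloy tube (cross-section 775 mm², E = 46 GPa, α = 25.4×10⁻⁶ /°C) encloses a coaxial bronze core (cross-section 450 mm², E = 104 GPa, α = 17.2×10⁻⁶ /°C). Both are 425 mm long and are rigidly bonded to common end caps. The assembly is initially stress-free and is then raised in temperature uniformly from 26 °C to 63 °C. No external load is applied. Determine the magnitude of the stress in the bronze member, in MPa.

Equilibrium of a rigid end plate with no external load gives equal and opposite internal forces ±P in the two members. Since α_{magnesium alloy} > α_{bronze}, heating drives the magnesium alloy into compression and the bronze into tension.
Setting the final lengths equal and cancelling L: (α₁ − α₂)ΔT = P/(A₁E₁) + P/(A₂E₂).
|α₁ − α₂|·ΔT = 8.2×10⁻⁶ × 37 = 0.0003034.
1/(A₁E₁) + 1/(A₂E₂) = 1/(775×46×10³) + 1/(450×104×10³) = 4.942×10⁻⁸ N⁻¹.
P = 0.0003034 / 4.942×10⁻⁸ = 6139 N = 6.139 kN.
σ_{bronze} = P/A₂ = 6139/450 = 13.64 MPa, tensile.

σ ≈ 13.6 MPa (tensile)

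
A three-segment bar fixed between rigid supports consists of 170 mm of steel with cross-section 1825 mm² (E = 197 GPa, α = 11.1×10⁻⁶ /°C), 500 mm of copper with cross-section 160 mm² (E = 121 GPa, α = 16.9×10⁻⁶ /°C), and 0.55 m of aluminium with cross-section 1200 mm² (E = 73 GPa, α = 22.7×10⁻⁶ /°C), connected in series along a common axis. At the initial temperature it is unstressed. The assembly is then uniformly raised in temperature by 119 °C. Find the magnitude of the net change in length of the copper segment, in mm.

Free thermal expansion of the whole bar: Σ αᵢΔT Lᵢ = 11.1×10⁻⁶×119×170 + 16.9×10⁻⁶×119×500 + 22.7×10⁻⁶×119×550 = 2.716 mm.
The walls prevent any net length change, so an axial force P (same in every segment) develops. Compatibility: P · Σ Lᵢ/(AᵢEᵢ) = δ_free.
Σ Lᵢ/(AᵢEᵢ) = 170/(1825×197×10³) + 500/(160×121×10³) + 550/(1200×73×10³) = 3.258×10⁻⁵ mm/N.
So P = 2.716 / 3.258×10⁻⁵ = 83.36 kN, compressive.
For the copper segment, free thermal change = 16.9×10⁻⁶×119×500 = 1.006 mm and elastic change from P = 83360×500/(160×121×10³) = 2.153 mm; these oppose, so the net change is 1.15 mm (segment shortens).

|ΔL| ≈ 1.15 mm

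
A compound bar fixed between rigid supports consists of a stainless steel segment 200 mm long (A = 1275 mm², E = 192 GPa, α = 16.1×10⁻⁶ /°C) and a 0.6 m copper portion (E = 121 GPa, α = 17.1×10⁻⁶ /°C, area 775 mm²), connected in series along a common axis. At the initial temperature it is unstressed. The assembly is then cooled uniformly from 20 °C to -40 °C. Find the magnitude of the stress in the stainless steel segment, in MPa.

With the walls removed the bar would change length by δ_free = Σ αᵢΔT Lᵢ = 16.1×10⁻⁶×60×200 + 17.1×10⁻⁶×60×600 = 0.8088 mm.
The walls prevent any net length change, so an axial force P (same in every segment) develops. Compatibility: P · Σ Lᵢ/(AᵢEᵢ) = δ_free.
The series flexibility is Σ Lᵢ/(AᵢEᵢ) = 200/(1275×192×10³) + 600/(775×121×10³) = 7.215×10⁻⁶ mm/N.
P = 0.8088 / 7.215×10⁻⁶ = 112100 N = 112.1 kN, tensile.
σ_{stainless steel} = P / A = 112100 / 1275 = 87.92 MPa.

σ ≈ 87.9 MPa (tensile)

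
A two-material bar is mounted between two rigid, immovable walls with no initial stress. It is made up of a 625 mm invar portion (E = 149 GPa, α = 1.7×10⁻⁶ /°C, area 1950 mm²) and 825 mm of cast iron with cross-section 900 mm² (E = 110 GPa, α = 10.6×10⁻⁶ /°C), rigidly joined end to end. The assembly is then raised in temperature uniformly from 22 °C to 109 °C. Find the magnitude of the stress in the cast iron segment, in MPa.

With the walls removed the bar would change length by δ_free = Σ αᵢΔT Lᵢ = 1.7×10⁻⁶×87×625 + 10.6×10⁻⁶×87×825 = 0.8533 mm.
The rigid supports impose zero overall length change; the single axial force P common to all segments must satisfy P Σ Lᵢ/(AᵢEᵢ) = δ_free.
The series flexibility is Σ Lᵢ/(AᵢEᵢ) = 625/(1950×149×10³) + 825/(900×110×10³) = 1.048×10⁻⁵ mm/N.
So P = 0.8533 / 1.048×10⁻⁵ = 81.38 kN, compressive.
σ_{cast iron} = P / A = 81380 / 900 = 90.43 MPa.

σ ≈ 90.4 MPa (compressive)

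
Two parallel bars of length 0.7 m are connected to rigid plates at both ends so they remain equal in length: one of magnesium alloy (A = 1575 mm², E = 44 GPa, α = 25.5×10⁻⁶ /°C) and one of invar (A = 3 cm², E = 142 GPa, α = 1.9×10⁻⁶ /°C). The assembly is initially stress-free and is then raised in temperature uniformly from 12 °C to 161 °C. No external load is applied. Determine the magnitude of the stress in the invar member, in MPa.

The magnesium alloy has the larger α, so on heating it would change length more than the invar if both were free. The rigid plates force a common final length, so the magnesium alloy is put into compression and the invar into tension, with equal and opposite forces P (no external load).
Setting the final lengths equal and cancelling L: (α₁ − α₂)ΔT = P/(A₁E₁) + P/(A₂E₂).
|α₁ − α₂|·ΔT = 23.6×10⁻⁶ × 149 = 0.003516.
1/(A₁E₁) + 1/(A₂E₂) = 1/(1575×44×10³) + 1/(300×142×10³) = 3.79×10⁻⁸ N⁻¹.
P = 0.003516 / 3.79×10⁻⁸ = 92770 N = 92.77 kN.
σ_{invar} = P/A₂ = 92770/300 = 309.2 MPa, tensile.

σ ≈ 309 MPa (tensile)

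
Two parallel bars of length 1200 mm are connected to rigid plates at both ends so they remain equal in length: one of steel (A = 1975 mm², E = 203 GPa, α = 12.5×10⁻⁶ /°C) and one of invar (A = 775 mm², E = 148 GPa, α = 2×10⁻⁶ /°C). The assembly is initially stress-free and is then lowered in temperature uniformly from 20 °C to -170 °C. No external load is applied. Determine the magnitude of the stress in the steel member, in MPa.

σ ≈ 90.1 MPa (tensile)

The steel has the larger α, so on cooling it would change length more than the invar if both were free. The rigid plates force a common final length, so the steel is put into tension and the invar into compression, with equal and opposite forces P (no external load).
Equating the net (thermal + elastic) strains gives |α₁ − α₂|·ΔT = P·[1/(A₁E₁) + 1/(A₂E₂)].
|α₁ − α₂|·ΔT = 10.5×10⁻⁶ × 190 = 0.001995.
1/(A₁E₁) + 1/(A₂E₂) = 1/(1975×203×10³) + 1/(775×148×10³) = 1.121×10⁻⁸ N⁻¹.
So P = 0.001995 / 1.121×10⁻⁸ = 177.9 kN.
σ_{steel} = P/A₁ = 177900/1975 = 90.09 MPa, tensile.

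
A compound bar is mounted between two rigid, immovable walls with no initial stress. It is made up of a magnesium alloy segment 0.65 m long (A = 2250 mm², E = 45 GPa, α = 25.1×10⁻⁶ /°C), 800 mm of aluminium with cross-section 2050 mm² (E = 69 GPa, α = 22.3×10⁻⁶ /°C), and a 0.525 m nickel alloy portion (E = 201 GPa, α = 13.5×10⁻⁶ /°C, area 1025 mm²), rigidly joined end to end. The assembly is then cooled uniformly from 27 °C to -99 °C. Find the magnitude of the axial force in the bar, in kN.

P ≈ 355 kN (tensile)

Free thermal contraction of the whole bar: Σ αᵢΔT Lᵢ = 25.1×10⁻⁶×126×650 + 22.3×10⁻⁶×126×800 + 13.5×10⁻⁶×126×525 = 5.197 mm.
The walls prevent any net length change, so an axial force P (same in every segment) develops. Compatibility: P · Σ Lᵢ/(AᵢEᵢ) = δ_free.
The series flexibility is Σ Lᵢ/(AᵢEᵢ) = 650/(2250×45×10³) + 800/(2050×69×10³) + 525/(1025×201×10³) = 1.462×10⁻⁵ mm/N.
So P = 5.197 / 1.462×10⁻⁵ = 355.4 kN, tensile.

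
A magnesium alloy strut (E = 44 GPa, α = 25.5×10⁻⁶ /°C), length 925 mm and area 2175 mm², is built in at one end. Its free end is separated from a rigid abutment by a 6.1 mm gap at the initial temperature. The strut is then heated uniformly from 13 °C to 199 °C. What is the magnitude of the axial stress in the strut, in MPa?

σ ≈ 0 MPa

Unrestrained expansion: δ_free = αΔT L = 25.5×10⁻⁶ × 186 × 925 = 4.387 mm.
This is smaller than the 6.1 mm clearance, so the strut expands freely without reaching the stop — the stress is zero.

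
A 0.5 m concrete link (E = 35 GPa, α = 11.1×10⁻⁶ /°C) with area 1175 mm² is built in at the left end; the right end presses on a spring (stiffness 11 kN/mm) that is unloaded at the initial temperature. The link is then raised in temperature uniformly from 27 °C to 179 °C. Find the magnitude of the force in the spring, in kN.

P ≈ 8.18 kN

If the spring were absent the link would lengthen by αΔT L = 11.1×10⁻⁶ × 152 × 500 = 0.8436 mm.
With a force P in the spring, the elastic change of the link is PL/(AE) and that of the spring is P/k; compatibility requires their sum to equal δ_free.
P [ L/(AE) + 1/k ] = δ_free → P [ 500/(1175×35×10³) + 1/(11×10³) ] = 0.8436.
P = 0.8436 / 0.0001031 = 8185 N.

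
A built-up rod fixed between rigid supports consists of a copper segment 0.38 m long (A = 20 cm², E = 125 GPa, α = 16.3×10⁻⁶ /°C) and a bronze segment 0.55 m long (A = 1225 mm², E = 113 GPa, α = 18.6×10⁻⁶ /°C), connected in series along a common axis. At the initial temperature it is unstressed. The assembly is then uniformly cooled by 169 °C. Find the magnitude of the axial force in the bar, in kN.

Free thermal contraction of the whole bar: Σ αᵢΔT Lᵢ = 16.3×10⁻⁶×169×380 + 18.6×10⁻⁶×169×550 = 2.776 mm.
The rigid supports impose zero overall length change; the single axial force P common to all segments must satisfy P Σ Lᵢ/(AᵢEᵢ) = δ_free.
Σ Lᵢ/(AᵢEᵢ) = 380/(2000×125×10³) + 550/(1225×113×10³) = 5.493×10⁻⁶ mm/N.
So P = 2.776 / 5.493×10⁻⁶ = 505.3 kN, tensile.

P ≈ 505 kN (tensile)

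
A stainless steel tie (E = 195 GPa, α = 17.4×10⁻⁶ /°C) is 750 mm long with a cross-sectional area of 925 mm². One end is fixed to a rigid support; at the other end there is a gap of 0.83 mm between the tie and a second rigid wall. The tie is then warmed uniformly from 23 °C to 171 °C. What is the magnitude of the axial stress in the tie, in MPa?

If the wall were absent the tie would grow by αΔT L = 17.4×10⁻⁶ × 148 × 750 = 1.931 mm.
After closing the 0.83 mm clearance, 1.931 − 0.83 = 1.101 mm of expansion remains to be suppressed by the wall.
That suppressed elongation corresponds to σ = E·Δ/L = 195×10³ × 1.101/750 = 286.4 MPa.

σ ≈ 286 MPa (compressive)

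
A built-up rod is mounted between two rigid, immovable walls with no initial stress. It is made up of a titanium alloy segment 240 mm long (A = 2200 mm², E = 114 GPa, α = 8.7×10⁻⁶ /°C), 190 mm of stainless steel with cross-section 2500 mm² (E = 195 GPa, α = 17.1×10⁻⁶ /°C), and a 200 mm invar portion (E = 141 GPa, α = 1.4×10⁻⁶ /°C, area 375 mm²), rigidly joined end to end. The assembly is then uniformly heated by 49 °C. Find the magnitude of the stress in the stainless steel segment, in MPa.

σ ≈ 21.5 MPa (compressive)

Free thermal expansion of the whole bar: Σ αᵢΔT Lᵢ = 8.7×10⁻⁶×49×240 + 17.1×10⁻⁶×49×190 + 1.4×10⁻⁶×49×200 = 0.2752 mm.
The rigid supports impose zero overall length change; the single axial force P common to all segments must satisfy P Σ Lᵢ/(AᵢEᵢ) = δ_free.
The series flexibility is Σ Lᵢ/(AᵢEᵢ) = 240/(2200×114×10³) + 190/(2500×195×10³) + 200/(375×141×10³) = 5.129×10⁻⁶ mm/N.
Hence P = δ_free / Σ(L/AE) = 0.2752/5.129×10⁻⁶ = 53.66 kN (compressive).
σ_{stainless steel} = P / A = 53660 / 2500 = 21.46 MPa.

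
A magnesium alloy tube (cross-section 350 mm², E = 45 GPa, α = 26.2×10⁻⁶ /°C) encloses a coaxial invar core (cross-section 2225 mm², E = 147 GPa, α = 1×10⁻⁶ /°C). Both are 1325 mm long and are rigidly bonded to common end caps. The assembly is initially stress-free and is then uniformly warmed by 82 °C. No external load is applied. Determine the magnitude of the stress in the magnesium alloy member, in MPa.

σ ≈ 88.7 MPa (compressive)

Both members must finish at the same length. With the larger α, the magnesium alloy tends to over-expand; the plates restrain it, putting the magnesium alloy in compression and the invar in tension. With no external load the two internal forces are equal and opposite, magnitude P.
Setting the final lengths equal and cancelling L: (α₁ − α₂)ΔT = P/(A₁E₁) + P/(A₂E₂).
|α₁ − α₂|·ΔT = 25.2×10⁻⁶ × 82 = 0.002066.
1/(A₁E₁) + 1/(A₂E₂) = 1/(350×45×10³) + 1/(2225×147×10³) = 6.655×10⁻⁸ N⁻¹.
So P = 0.002066 / 6.655×10⁻⁸ = 31.05 kN.
σ_{magnesium alloy} = P/A₁ = 31050/350 = 88.72 MPa, compressive.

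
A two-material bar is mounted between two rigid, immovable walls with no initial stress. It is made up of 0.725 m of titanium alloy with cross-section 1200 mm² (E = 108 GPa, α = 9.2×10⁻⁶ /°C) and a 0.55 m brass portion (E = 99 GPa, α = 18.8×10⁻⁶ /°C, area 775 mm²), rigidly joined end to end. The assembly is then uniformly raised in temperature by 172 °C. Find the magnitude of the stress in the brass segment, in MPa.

If the supports were absent, the total length change would be Σ αᵢΔT Lᵢ = 9.2×10⁻⁶×172×725 + 18.8×10⁻⁶×172×550 = 2.926 mm.
The rigid supports impose zero overall length change; the single axial force P common to all segments must satisfy P Σ Lᵢ/(AᵢEᵢ) = δ_free.
Σ Lᵢ/(AᵢEᵢ) = 725/(1200×108×10³) + 550/(775×99×10³) = 1.276×10⁻⁵ mm/N.
Hence P = δ_free / Σ(L/AE) = 2.926/1.276×10⁻⁵ = 229.2 kN (compressive).
σ_{brass} = P / A = 229200 / 775 = 295.8 MPa.

σ ≈ 296 MPa (compressive)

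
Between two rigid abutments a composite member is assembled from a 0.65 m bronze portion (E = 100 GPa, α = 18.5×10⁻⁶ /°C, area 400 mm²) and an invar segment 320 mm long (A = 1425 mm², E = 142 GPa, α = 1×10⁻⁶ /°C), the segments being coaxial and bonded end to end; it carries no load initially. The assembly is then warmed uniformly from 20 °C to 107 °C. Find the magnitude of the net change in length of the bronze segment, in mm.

Free thermal expansion of the whole bar: Σ αᵢΔT Lᵢ = 18.5×10⁻⁶×87×650 + 1×10⁻⁶×87×320 = 1.074 mm.
The walls prevent any net length change, so an axial force P (same in every segment) develops. Compatibility: P · Σ Lᵢ/(AᵢEᵢ) = δ_free.
Σ Lᵢ/(AᵢEᵢ) = 650/(400×100×10³) + 320/(1425×142×10³) = 1.783×10⁻⁵ mm/N.
Hence P = δ_free / Σ(L/AE) = 1.074/1.783×10⁻⁵ = 60.23 kN (compressive).
For the bronze segment, free thermal change = 18.5×10⁻⁶×87×650 = 1.046 mm and elastic change from P = 60230×650/(400×100×10³) = 0.9788 mm; these oppose, so the net change is 0.0674 mm (segment lengthens).

|ΔL| ≈ 0.0674 mm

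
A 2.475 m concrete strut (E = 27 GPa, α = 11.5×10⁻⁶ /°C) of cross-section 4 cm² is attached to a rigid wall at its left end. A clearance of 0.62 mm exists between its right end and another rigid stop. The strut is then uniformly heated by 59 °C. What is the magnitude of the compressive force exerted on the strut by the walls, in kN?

If the wall were absent the strut would grow by αΔT L = 11.5×10⁻⁶ × 59 × 2475 = 1.679 mm.
After closing the 0.62 mm clearance, 1.679 − 0.62 = 1.059 mm of expansion remains to be suppressed by the wall.
So σ = E(δ_free − g)/L = 27×10³ × 1.059/2475 = 11.56 MPa.
P = σA = 11.56 × 400 = 4.622 kN.

P ≈ 4.62 kN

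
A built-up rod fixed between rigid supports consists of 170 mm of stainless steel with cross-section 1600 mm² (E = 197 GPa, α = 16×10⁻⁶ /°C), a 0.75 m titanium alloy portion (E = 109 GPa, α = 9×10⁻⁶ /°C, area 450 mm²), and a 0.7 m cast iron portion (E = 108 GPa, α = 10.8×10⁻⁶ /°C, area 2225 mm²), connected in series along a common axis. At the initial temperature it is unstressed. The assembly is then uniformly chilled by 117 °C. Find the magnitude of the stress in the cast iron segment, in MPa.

Free thermal contraction of the whole bar: Σ αᵢΔT Lᵢ = 16×10⁻⁶×117×170 + 9×10⁻⁶×117×750 + 10.8×10⁻⁶×117×700 = 1.993 mm.
The walls prevent any net length change, so an axial force P (same in every segment) develops. Compatibility: P · Σ Lᵢ/(AᵢEᵢ) = δ_free.
Σ Lᵢ/(AᵢEᵢ) = 170/(1600×197×10³) + 750/(450×109×10³) + 700/(2225×108×10³) = 1.874×10⁻⁵ mm/N.
P = 1.993 / 1.874×10⁻⁵ = 106300 N = 106.3 kN, tensile.
σ_{cast iron} = P / A = 106300 / 2225 = 47.78 MPa.

σ ≈ 47.8 MPa (tensile)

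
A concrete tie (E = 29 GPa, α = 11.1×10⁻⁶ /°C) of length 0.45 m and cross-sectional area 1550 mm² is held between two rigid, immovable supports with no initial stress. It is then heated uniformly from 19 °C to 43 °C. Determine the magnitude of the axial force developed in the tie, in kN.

P ≈ 12 kN (compressive)

With zero net strain, σ = E·αΔT = 29 GPa × 11.1×10⁻⁶ × 24 = 7.726 MPa.
Axial force P = σA = 7.726 × 1550 = 11970 N = 11.97 kN, compressive.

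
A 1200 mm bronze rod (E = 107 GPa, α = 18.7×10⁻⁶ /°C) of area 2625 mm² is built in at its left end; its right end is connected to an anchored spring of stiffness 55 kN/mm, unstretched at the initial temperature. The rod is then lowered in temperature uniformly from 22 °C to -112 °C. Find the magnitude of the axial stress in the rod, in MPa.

σ ≈ 51 MPa (tensile)

Free thermal contraction: δ_free = αΔT L = 18.7×10⁻⁶ × 134 × 1200 = 3.007 mm.
With a force P in the spring, the elastic change of the rod is PL/(AE) and that of the spring is P/k; compatibility requires their sum to equal δ_free.
So P = δ_free / [L/(AE) + 1/k] = 3.007 / [ 1200/(2625×107×10³) + 1/(55×10³) ].
P = 3.007 / 2.245×10⁻⁵ = 133900 N.
σ = P/A = 133900/2625 = 51.02 MPa.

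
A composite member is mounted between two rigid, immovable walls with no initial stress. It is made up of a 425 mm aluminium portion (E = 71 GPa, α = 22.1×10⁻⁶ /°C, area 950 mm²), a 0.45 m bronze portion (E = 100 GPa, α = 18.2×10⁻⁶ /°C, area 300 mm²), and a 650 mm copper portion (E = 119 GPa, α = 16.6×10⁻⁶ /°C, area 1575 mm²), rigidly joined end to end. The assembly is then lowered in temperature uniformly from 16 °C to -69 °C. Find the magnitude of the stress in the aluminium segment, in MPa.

σ ≈ 102 MPa (tensile)

Free thermal contraction of the whole bar: Σ αᵢΔT Lᵢ = 22.1×10⁻⁶×85×425 + 18.2×10⁻⁶×85×450 + 16.6×10⁻⁶×85×650 = 2.412 mm.
Since the ends are fixed, an axial force P builds up, equal in every segment, with P · Σ Lᵢ/(AᵢEᵢ) = δ_free.
The series flexibility is Σ Lᵢ/(AᵢEᵢ) = 425/(950×71×10³) + 450/(300×100×10³) + 650/(1575×119×10³) = 2.477×10⁻⁵ mm/N.
So P = 2.412 / 2.477×10⁻⁵ = 97.37 kN, tensile.
σ_{aluminium} = P / A = 97370 / 950 = 102.5 MPa.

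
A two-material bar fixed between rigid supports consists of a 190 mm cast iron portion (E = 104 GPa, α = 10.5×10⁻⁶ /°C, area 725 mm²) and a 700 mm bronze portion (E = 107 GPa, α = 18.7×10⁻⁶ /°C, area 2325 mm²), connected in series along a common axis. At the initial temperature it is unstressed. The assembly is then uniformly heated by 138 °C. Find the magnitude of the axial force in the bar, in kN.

P ≈ 390 kN (compressive)

With the walls removed the bar would change length by δ_free = Σ αᵢΔT Lᵢ = 10.5×10⁻⁶×138×190 + 18.7×10⁻⁶×138×700 = 2.082 mm.
The walls prevent any net length change, so an axial force P (same in every segment) develops. Compatibility: P · Σ Lᵢ/(AᵢEᵢ) = δ_free.
Σ Lᵢ/(AᵢEᵢ) = 190/(725×104×10³) + 700/(2325×107×10³) = 5.334×10⁻⁶ mm/N.
P = 2.082 / 5.334×10⁻⁶ = 390300 N = 390.3 kN, compressive.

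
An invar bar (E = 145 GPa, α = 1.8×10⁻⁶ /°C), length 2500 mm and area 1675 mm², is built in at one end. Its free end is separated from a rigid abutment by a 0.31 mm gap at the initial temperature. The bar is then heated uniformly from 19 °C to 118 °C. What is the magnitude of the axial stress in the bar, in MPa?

If the wall were absent the bar would grow by αΔT L = 1.8×10⁻⁶ × 99 × 2500 = 0.4455 mm.
The gap closes (δ_free > 0.31 mm) and the wall then resists a further 0.4455 − 0.31 = 0.1355 mm of expansion.
That suppressed elongation corresponds to σ = E·Δ/L = 145×10³ × 0.1355/2500 = 7.859 MPa.

σ ≈ 7.86 MPa (compressive)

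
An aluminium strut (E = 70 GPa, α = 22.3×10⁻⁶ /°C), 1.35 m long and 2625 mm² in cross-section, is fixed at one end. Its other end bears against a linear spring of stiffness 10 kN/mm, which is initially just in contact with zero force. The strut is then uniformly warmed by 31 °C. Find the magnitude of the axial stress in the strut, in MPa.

σ ≈ 3.31 MPa (compressive)

If the spring were absent the strut would lengthen by αΔT L = 22.3×10⁻⁶ × 31 × 1350 = 0.9333 mm.
With a force P in the spring, the elastic change of the strut is PL/(AE) and that of the spring is P/k; compatibility requires their sum to equal δ_free.
So P = δ_free / [L/(AE) + 1/k] = 0.9333 / [ 1350/(2625×70×10³) + 1/(10×10³) ].
P = 0.9333 / 0.0001073 = 8694 N.
σ = P/A = 8694/2625 = 3.312 MPa.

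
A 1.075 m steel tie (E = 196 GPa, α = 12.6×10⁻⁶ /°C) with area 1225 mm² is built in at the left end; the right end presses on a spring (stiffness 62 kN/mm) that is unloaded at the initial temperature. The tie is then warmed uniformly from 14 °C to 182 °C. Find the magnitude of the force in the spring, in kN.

Free thermal expansion: δ_free = αΔT L = 12.6×10⁻⁶ × 168 × 1075 = 2.276 mm.
Let P be the compressive force at the spring. The tie shortens elastically by PL/(AE) and the spring compresses by P/k; together these equal δ_free.
So P = δ_free / [L/(AE) + 1/k] = 2.276 / [ 1075/(1225×196×10³) + 1/(62×10³) ].
P = 2.276 / 2.061×10⁻⁵ = 110400 N.

P ≈ 110 kN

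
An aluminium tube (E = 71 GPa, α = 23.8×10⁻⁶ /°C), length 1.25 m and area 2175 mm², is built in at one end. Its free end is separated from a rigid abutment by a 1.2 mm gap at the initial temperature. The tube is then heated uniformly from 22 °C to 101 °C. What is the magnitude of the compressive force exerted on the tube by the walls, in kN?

If the wall were absent the tube would grow by αΔT L = 23.8×10⁻⁶ × 79 × 1250 = 2.35 mm.
This exceeds the 1.2 mm gap, so the wall pushes back. The portion of expansion that must be recovered elastically is δ_free − gap = 2.35 − 1.2 = 1.15 mm.
That suppressed elongation corresponds to σ = E·Δ/L = 71×10³ × 1.15/1250 = 65.33 MPa.
Force on the wall = σA = 65.33 × 2175 mm² = 142.1 kN.

P ≈ 142 kN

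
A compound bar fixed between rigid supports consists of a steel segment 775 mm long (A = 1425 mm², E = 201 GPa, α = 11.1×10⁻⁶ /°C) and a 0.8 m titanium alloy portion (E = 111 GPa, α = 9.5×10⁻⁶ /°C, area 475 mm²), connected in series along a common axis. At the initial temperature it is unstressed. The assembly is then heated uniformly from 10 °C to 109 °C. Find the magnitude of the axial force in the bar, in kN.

Free thermal expansion of the whole bar: Σ αᵢΔT Lᵢ = 11.1×10⁻⁶×99×775 + 9.5×10⁻⁶×99×800 = 1.604 mm.
The walls prevent any net length change, so an axial force P (same in every segment) develops. Compatibility: P · Σ Lᵢ/(AᵢEᵢ) = δ_free.
Σ Lᵢ/(AᵢEᵢ) = 775/(1425×201×10³) + 800/(475×111×10³) = 1.788×10⁻⁵ mm/N.
P = 1.604 / 1.788×10⁻⁵ = 89720 N = 89.72 kN, compressive.

P ≈ 89.7 kN (compressive)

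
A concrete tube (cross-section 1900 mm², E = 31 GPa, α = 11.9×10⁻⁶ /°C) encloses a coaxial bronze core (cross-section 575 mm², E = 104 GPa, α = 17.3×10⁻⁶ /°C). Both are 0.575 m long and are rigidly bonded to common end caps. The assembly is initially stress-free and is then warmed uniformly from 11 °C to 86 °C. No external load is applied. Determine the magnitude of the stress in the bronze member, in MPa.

σ ≈ 20.9 MPa (compressive)

The bronze has the larger α, so on heating it would change length more than the concrete if both were free. The rigid plates force a common final length, so the bronze is put into compression and the concrete into tension, with equal and opposite forces P (no external load).
Equating the net (thermal + elastic) strains gives |α₁ − α₂|·ΔT = P·[1/(A₁E₁) + 1/(A₂E₂)].
|α₁ − α₂|·ΔT = 5.4×10⁻⁶ × 75 = 0.000405.
1/(A₁E₁) + 1/(A₂E₂) = 1/(1900×31×10³) + 1/(575×104×10³) = 3.37×10⁻⁸ N⁻¹.
P = 0.000405 / 3.37×10⁻⁸ = 12020 N = 12.02 kN.
σ_{bronze} = P/A₂ = 12020/575 = 20.9 MPa, compressive.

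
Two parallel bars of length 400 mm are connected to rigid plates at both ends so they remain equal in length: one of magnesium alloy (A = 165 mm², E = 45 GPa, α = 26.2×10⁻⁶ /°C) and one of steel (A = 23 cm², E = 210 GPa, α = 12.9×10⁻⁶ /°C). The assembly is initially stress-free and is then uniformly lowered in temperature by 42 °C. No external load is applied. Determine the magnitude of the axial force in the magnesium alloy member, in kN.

P ≈ 4.08 kN (tensile in the magnesium alloy)

Both members must finish at the same length. With the larger α, the magnesium alloy tends to over-contract; the plates restrain it, putting the magnesium alloy in tension and the steel in compression. With no external load the two internal forces are equal and opposite, magnitude P.
Setting the final lengths equal and cancelling L: (α₁ − α₂)ΔT = P/(A₁E₁) + P/(A₂E₂).
|α₁ − α₂|·ΔT = 13.3×10⁻⁶ × 42 = 0.0005586.
1/(A₁E₁) + 1/(A₂E₂) = 1/(165×45×10³) + 1/(2300×210×10³) = 1.368×10⁻⁷ N⁻¹.
P = 0.0005586 / 1.368×10⁻⁷ = 4085 N = 4.085 kN.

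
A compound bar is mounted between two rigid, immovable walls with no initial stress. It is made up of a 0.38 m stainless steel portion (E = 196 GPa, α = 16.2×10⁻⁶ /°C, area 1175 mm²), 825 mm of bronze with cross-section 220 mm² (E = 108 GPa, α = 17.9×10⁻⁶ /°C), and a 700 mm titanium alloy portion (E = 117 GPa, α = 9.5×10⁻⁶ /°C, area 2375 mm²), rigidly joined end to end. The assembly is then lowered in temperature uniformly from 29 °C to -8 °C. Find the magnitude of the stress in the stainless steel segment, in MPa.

Free thermal contraction of the whole bar: Σ αᵢΔT Lᵢ = 16.2×10⁻⁶×37×380 + 17.9×10⁻⁶×37×825 + 9.5×10⁻⁶×37×700 = 1.02 mm.
The walls prevent any net length change, so an axial force P (same in every segment) develops. Compatibility: P · Σ Lᵢ/(AᵢEᵢ) = δ_free.
The series flexibility is Σ Lᵢ/(AᵢEᵢ) = 380/(1175×196×10³) + 825/(220×108×10³) + 700/(2375×117×10³) = 3.889×10⁻⁵ mm/N.
Hence P = δ_free / Σ(L/AE) = 1.02/3.889×10⁻⁵ = 26.23 kN (tensile).
σ_{stainless steel} = P / A = 26230 / 1175 = 22.33 MPa.

σ ≈ 22.3 MPa (tensile)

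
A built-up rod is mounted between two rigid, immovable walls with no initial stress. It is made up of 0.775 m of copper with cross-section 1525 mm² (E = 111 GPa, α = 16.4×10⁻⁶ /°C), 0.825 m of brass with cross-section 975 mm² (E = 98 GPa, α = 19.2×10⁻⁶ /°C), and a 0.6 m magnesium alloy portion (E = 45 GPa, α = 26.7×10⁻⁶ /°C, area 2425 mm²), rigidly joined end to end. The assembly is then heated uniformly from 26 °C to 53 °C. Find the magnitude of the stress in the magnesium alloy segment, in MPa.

σ ≈ 26.5 MPa (compressive)

Free thermal expansion of the whole bar: Σ αᵢΔT Lᵢ = 16.4×10⁻⁶×27×775 + 19.2×10⁻⁶×27×825 + 26.7×10⁻⁶×27×600 = 1.203 mm.
Since the ends are fixed, an axial force P builds up, equal in every segment, with P · Σ Lᵢ/(AᵢEᵢ) = δ_free.
Σ Lᵢ/(AᵢEᵢ) = 775/(1525×111×10³) + 825/(975×98×10³) + 600/(2425×45×10³) = 1.871×10⁻⁵ mm/N.
Hence P = δ_free / Σ(L/AE) = 1.203/1.871×10⁻⁵ = 64.32 kN (compressive).
σ_{magnesium alloy} = P / A = 64320 / 2425 = 26.52 MPa.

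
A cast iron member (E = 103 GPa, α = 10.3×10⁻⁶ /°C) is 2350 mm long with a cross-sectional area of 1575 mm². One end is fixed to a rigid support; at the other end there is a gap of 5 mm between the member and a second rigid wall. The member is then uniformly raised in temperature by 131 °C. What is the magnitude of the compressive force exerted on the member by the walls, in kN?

If the wall were absent the member would grow by αΔT L = 10.3×10⁻⁶ × 131 × 2350 = 3.171 mm.
Since δ_free = 3.17 mm is less than the 5 mm gap, the member never touches the wall. No axial force develops.

P ≈ 0 kN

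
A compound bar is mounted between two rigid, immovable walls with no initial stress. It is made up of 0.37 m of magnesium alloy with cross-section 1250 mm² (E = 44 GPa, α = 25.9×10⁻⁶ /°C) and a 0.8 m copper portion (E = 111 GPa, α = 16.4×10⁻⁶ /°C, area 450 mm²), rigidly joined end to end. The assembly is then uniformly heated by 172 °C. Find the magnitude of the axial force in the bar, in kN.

P ≈ 172 kN (compressive)

Free thermal expansion of the whole bar: Σ αᵢΔT Lᵢ = 25.9×10⁻⁶×172×370 + 16.4×10⁻⁶×172×800 = 3.905 mm.
Since the ends are fixed, an axial force P builds up, equal in every segment, with P · Σ Lᵢ/(AᵢEᵢ) = δ_free.
The series flexibility is Σ Lᵢ/(AᵢEᵢ) = 370/(1250×44×10³) + 800/(450×111×10³) = 2.274×10⁻⁵ mm/N.
P = 3.905 / 2.274×10⁻⁵ = 171700 N = 171.7 kN, compressive.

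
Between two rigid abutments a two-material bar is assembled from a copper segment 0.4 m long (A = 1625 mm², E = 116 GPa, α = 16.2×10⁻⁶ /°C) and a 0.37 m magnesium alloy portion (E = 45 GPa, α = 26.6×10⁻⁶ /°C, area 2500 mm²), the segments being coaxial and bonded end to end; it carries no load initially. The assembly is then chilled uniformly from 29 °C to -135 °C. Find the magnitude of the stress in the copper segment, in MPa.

Free thermal contraction of the whole bar: Σ αᵢΔT Lᵢ = 16.2×10⁻⁶×164×400 + 26.6×10⁻⁶×164×370 = 2.677 mm.
The walls prevent any net length change, so an axial force P (same in every segment) develops. Compatibility: P · Σ Lᵢ/(AᵢEᵢ) = δ_free.
Σ Lᵢ/(AᵢEᵢ) = 400/(1625×116×10³) + 370/(2500×45×10³) = 5.411×10⁻⁶ mm/N.
P = 2.677 / 5.411×10⁻⁶ = 494700 N = 494.7 kN, tensile.
σ_{copper} = P / A = 494700 / 1625 = 304.4 MPa.

σ ≈ 304 MPa (tensile)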